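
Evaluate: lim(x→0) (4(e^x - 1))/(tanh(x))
This is a 0/0 indeterminate form.

Apply L'Hôpital's rule: differentiate numerator and denominator separately.
  f(x) = 4·e^(x) - 4   ⇒   f'(x) = 4·e^(x)
  g(x) = tanh(x)   ⇒   g'(x) = 1 - tanh(x)^2
  lim(x→0) f'(x)/g'(x) = lim(x→0) (4·e^(x))/(1 - tanh(x)^2)
  = 4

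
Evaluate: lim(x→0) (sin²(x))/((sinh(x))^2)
This is a 0/0 indeterminate form.

Apply L'Hôpital's rule: differentiate numerator and denominator separately.
  f(x) = sin(x)^2   ⇒   f'(x) = 2·sin(x)·cos(x)
  g(x) = sinh(x)^2   ⇒   g'(x) = 2·sinh(x)·cosh(x)
  lim(x→0) f'(x)/g'(x) = lim(x→0) (2·sin(x)·cos(x))/(2·sinh(x)·cosh(x))
  = 1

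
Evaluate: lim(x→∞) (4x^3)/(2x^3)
This is an ∞/∞ indeterminate form.

Apply L'Hôpital's rule: differentiate numerator and denominator separately.
  f(x) = 4·x^3   ⇒   f'(x) = 12·x^2
  g(x) = 2·x^3   ⇒   g'(x) = 6·x^2
  lim(x→∞) f'(x)/g'(x) = lim(x→∞) (12·x^2)/(6·x^2)
  = 2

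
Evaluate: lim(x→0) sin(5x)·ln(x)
This is a 0·∞ indeterminate form.

Rewrite 0·∞ as a quotient (0/0 or ∞/∞ form), then apply L'Hôpital's rule:
  lim(x→0) sin(5x)·ln(x) = 0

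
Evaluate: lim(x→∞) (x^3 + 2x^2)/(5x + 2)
This is an ∞/∞ indeterminate form.

Apply L'Hôpital's rule: differentiate numerator and denominator separately.
  f(x) = x^3 + 2·x^2   ⇒   f'(x) = 3·x^2 + 4·x
  g(x) = 5·x + 2   ⇒   g'(x) = 5
  lim(x→∞) f'(x)/g'(x) = lim(x→∞) (3·x^2 + 4·x)/(5)
  = ∞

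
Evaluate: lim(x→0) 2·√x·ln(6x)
This is a 0·∞ indeterminate form.

Rewrite 0·∞ as a quotient (0/0 or ∞/∞ form), then apply L'Hôpital's rule:
  lim(x→0) 2·√x·ln(6x) = 0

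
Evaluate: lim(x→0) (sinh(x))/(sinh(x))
This is a 0/0 indeterminate form.

Apply L'Hôpital's rule: differentiate numerator and denominator separately.
  f(x) = sinh(x)   ⇒   f'(x) = cosh(x)
  g(x) = sinh(x)   ⇒   g'(x) = cosh(x)
  lim(x→0) f'(x)/g'(x) = lim(x→0) (cosh(x))/(cosh(x))
  = 1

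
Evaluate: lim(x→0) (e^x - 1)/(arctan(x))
This is a 0/0 indeterminate form.

Apply L'Hôpital's rule: differentiate numerator and denominator separately.
  f(x) = e^(x) - 1   ⇒   f'(x) = e^(x)
  g(x) = atan(x)   ⇒   g'(x) = 1/(x^2 + 1)
  lim(x→0) f'(x)/g'(x) = lim(x→0) (e^(x))/(1/(x^2 + 1))
  = 1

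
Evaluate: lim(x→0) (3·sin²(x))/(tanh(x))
This is a 0/0 indeterminate form.

Apply L'Hôpital's rule: differentiate numerator and denominator separately.
  f(x) = 3·sin(x)^2   ⇒   f'(x) = 6·sin(x)·cos(x)
  g(x) = tanh(x)   ⇒   g'(x) = 1 - tanh(x)^2
  lim(x→0) f'(x)/g'(x) = lim(x→0) (6·sin(x)·cos(x))/(1 - tanh(x)^2)
  = 0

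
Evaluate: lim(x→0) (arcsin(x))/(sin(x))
This is a 0/0 indeterminate form.

Apply L'Hôpital's rule: differentiate numerator and denominator separately.
  f(x) = asin(x)   ⇒   f'(x) = 1/sqrt(1 - x^2)
  g(x) = sin(x)   ⇒   g'(x) = cos(x)
  lim(x→0) f'(x)/g'(x) = lim(x→0) (1/sqrt(1 - x^2))/(cos(x))
  = 1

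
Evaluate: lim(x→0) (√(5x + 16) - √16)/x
This is a standard limit.

Factor or rationalize the expression:
  lim(x→0) (√(5x + 16) - √16)/x = 5/8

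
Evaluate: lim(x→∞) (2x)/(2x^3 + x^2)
This is an ∞/∞ indeterminate form.

Apply L'Hôpital's rule: differentiate numerator and denominator separately.
  f(x) = 2·x   ⇒   f'(x) = 2
  g(x) = 2·x^3 + x^2   ⇒   g'(x) = 6·x^2 + 2·x
  lim(x→∞) f'(x)/g'(x) = lim(x→∞) (2)/(6·x^2 + 2·x)
  = 0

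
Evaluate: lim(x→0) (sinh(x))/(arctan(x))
This is a 0/0 indeterminate form.

Apply L'Hôpital's rule: differentiate numerator and denominator separately.
  f(x) = sinh(x)   ⇒   f'(x) = cosh(x)
  g(x) = atan(x)   ⇒   g'(x) = 1/(x^2 + 1)
  lim(x→0) f'(x)/g'(x) = lim(x→0) (cosh(x))/(1/(x^2 + 1))
  = 1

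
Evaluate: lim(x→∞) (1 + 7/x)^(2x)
This is an exponential indeterminate form.

For exponential indeterminate forms, take the natural log:
  Let L = lim(x→∞) (1 + 7/x)^(2x)
  Then ln(L) = lim(x→∞) [exponent × ln(base)]
  Evaluate using L'Hôpital or standard limits, then exponentiate.
  L = e^(14)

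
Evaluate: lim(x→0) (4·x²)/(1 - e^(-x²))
This is a 0/0 indeterminate form.

Apply L'Hôpital's rule: differentiate numerator and denominator separately.
  f(x) = 4·x^2   ⇒   f'(x) = 8·x
  g(x) = 1 - e^(-x^2)   ⇒   g'(x) = 2·x·e^(-x^2)
  lim(x→0) f'(x)/g'(x) = lim(x→0) (8·x)/(2·x·e^(-x^2))
  = 4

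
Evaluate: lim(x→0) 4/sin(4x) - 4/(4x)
This is an ∞-∞ indeterminate form.

Combine fractions or rationalize to convert ∞-∞ to 0/0 form:
  lim(x→0) 4/sin(4x) - 4/(4x) = 0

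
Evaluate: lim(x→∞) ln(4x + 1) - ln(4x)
This is an ∞-∞ indeterminate form.

Combine fractions or rationalize to convert ∞-∞ to 0/0 form:
  lim(x→∞) ln(4x + 1) - ln(4x) = 0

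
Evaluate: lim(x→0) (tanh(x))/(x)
This is a 0/0 indeterminate form.

Apply L'Hôpital's rule: differentiate numerator and denominator separately.
  f(x) = tanh(x)   ⇒   f'(x) = 1 - tanh(x)^2
  g(x) = x   ⇒   g'(x) = 1
  lim(x→0) f'(x)/g'(x) = lim(x→0) (1 - tanh(x)^2)/(1)
  = 1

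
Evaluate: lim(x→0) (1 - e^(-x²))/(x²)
This is a 0/0 indeterminate form.

Apply L'Hôpital's rule: differentiate numerator and denominator separately.
  f(x) = 1 - e^(-x^2)   ⇒   f'(x) = 2·x·e^(-x^2)
  g(x) = x^2   ⇒   g'(x) = 2·x
  lim(x→0) f'(x)/g'(x) = lim(x→0) (2·x·e^(-x^2))/(2·x)
  = 1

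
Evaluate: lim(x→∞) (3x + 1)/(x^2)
This is an ∞/∞ indeterminate form.

Apply L'Hôpital's rule: differentiate numerator and denominator separately.
  f(x) = 3·x + 1   ⇒   f'(x) = 3
  g(x) = x^2   ⇒   g'(x) = 2·x
  lim(x→∞) f'(x)/g'(x) = lim(x→∞) (3)/(2·x)
  = 0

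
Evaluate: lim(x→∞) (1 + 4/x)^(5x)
This is an exponential indeterminate form.

For exponential indeterminate forms, take the natural log:
  Let L = lim(x→∞) (1 + 4/x)^(5x)
  Then ln(L) = lim(x→∞) [exponent × ln(base)]
  Evaluate using L'Hôpital or standard limits, then exponentiate.
  L = e^(20)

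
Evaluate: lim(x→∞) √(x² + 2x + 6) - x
This is an ∞-∞ indeterminate form.

Combine fractions or rationalize to convert ∞-∞ to 0/0 form:
  lim(x→∞) √(x² + 2x + 6) - x = 1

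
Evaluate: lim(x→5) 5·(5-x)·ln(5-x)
This is a 0·∞ indeterminate form.

Rewrite 0·∞ as a quotient (0/0 or ∞/∞ form), then apply L'Hôpital's rule:
  lim(x→5) 5·(5-x)·ln(5-x) = 0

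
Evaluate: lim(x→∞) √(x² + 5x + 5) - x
This is an ∞-∞ indeterminate form.

Combine fractions or rationalize to convert ∞-∞ to 0/0 form:
  lim(x→∞) √(x² + 5x + 5) - x = 5/2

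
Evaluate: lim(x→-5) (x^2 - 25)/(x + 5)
This is a standard limit.

Factor or rationalize the expression:
  lim(x→-5) (x^2 - 25)/(x + 5) = -10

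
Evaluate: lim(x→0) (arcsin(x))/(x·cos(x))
This is a 0/0 indeterminate form.

Apply L'Hôpital's rule: differentiate numerator and denominator separately.
  f(x) = asin(x)   ⇒   f'(x) = 1/sqrt(1 - x^2)
  g(x) = x·cos(x)   ⇒   g'(x) = -x·sin(x) + cos(x)
  lim(x→0) f'(x)/g'(x) = lim(x→0) (1/sqrt(1 - x^2))/(-x·sin(x) + cos(x))
  = 1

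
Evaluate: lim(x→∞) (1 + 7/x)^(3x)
This is an exponential indeterminate form.

For exponential indeterminate forms, take the natural log:
  Let L = lim(x→∞) (1 + 7/x)^(3x)
  Then ln(L) = lim(x→∞) [exponent × ln(base)]
  Evaluate using L'Hôpital or standard limits, then exponentiate.
  L = e^(21)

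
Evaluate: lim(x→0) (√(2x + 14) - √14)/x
This is a standard limit.

Factor or rationalize the expression:
  lim(x→0) (√(2x + 14) - √14)/x = sqrt(14)/14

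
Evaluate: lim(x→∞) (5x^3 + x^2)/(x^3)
This is an ∞/∞ indeterminate form.

Apply L'Hôpital's rule: differentiate numerator and denominator separately.
  f(x) = 5·x^3 + x^2   ⇒   f'(x) = 15·x^2 + 2·x
  g(x) = x^3   ⇒   g'(x) = 3·x^2
  lim(x→∞) f'(x)/g'(x) = lim(x→∞) (15·x^2 + 2·x)/(3·x^2)
  = 5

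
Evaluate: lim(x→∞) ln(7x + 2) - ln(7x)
This is an ∞-∞ indeterminate form.

Combine fractions or rationalize to convert ∞-∞ to 0/0 form:
  lim(x→∞) ln(7x + 2) - ln(7x) = 0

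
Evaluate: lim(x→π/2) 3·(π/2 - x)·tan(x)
This is a 0·∞ indeterminate form.

Rewrite 0·∞ as a quotient (0/0 or ∞/∞ form), then apply L'Hôpital's rule:
  lim(x→π/2) 3·(π/2 - x)·tan(x) = 3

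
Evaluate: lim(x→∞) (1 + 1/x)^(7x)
This is an exponential indeterminate form.

For exponential indeterminate forms, take the natural log:
  Let L = lim(x→∞) (1 + 1/x)^(7x)
  Then ln(L) = lim(x→∞) [exponent × ln(base)]
  Evaluate using L'Hôpital or standard limits, then exponentiate.
  L = e^(7)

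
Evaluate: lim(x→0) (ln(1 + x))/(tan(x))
This is a 0/0 indeterminate form.

Apply L'Hôpital's rule: differentiate numerator and denominator separately.
  f(x) = ln(x + 1)   ⇒   f'(x) = 1/(x + 1)
  g(x) = tan(x)   ⇒   g'(x) = tan(x)^2 + 1
  lim(x→0) f'(x)/g'(x) = lim(x→0) (1/(x + 1))/(tan(x)^2 + 1)
  = 1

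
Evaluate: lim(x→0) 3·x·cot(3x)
This is a 0·∞ indeterminate form.

Rewrite 0·∞ as a quotient (0/0 or ∞/∞ form), then apply L'Hôpital's rule:
  lim(x→0) 3·x·cot(3x) = 1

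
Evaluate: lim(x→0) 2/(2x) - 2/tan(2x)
This is an ∞-∞ indeterminate form.

Combine fractions or rationalize to convert ∞-∞ to 0/0 form:
  lim(x→0) 2/(2x) - 2/tan(2x) = 0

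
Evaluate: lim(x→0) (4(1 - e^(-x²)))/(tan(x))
This is a 0/0 indeterminate form.

Apply L'Hôpital's rule: differentiate numerator and denominator separately.
  f(x) = 4 - 4·e^(-x^2)   ⇒   f'(x) = 8·x·e^(-x^2)
  g(x) = tan(x)   ⇒   g'(x) = tan(x)^2 + 1
  lim(x→0) f'(x)/g'(x) = lim(x→0) (8·x·e^(-x^2))/(tan(x)^2 + 1)
  = 0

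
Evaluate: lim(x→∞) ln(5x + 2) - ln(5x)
This is an ∞-∞ indeterminate form.

Combine fractions or rationalize to convert ∞-∞ to 0/0 form:
  lim(x→∞) ln(5x + 2) - ln(5x) = 0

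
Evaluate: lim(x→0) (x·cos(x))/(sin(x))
This is a 0/0 indeterminate form.

Apply L'Hôpital's rule: differentiate numerator and denominator separately.
  f(x) = x·cos(x)   ⇒   f'(x) = -x·sin(x) + cos(x)
  g(x) = sin(x)   ⇒   g'(x) = cos(x)
  lim(x→0) f'(x)/g'(x) = lim(x→0) (-x·sin(x) + cos(x))/(cos(x))
  = 1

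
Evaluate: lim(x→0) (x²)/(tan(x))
This is a 0/0 indeterminate form.

Apply L'Hôpital's rule: differentiate numerator and denominator separately.
  f(x) = x^2   ⇒   f'(x) = 2·x
  g(x) = tan(x)   ⇒   g'(x) = tan(x)^2 + 1
  lim(x→0) f'(x)/g'(x) = lim(x→0) (2·x)/(tan(x)^2 + 1)
  = 0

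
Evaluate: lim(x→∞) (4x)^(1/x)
This is an exponential indeterminate form.

For exponential indeterminate forms, take the natural log:
  Let L = lim(x→∞) (4x)^(1/x)
  Then ln(L) = lim(x→∞) [exponent × ln(base)]
  Evaluate using L'Hôpital or standard limits, then exponentiate.
  L = 1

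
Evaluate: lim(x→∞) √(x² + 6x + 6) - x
This is an ∞-∞ indeterminate form.

Combine fractions or rationalize to convert ∞-∞ to 0/0 form:
  lim(x→∞) √(x² + 6x + 6) - x = 3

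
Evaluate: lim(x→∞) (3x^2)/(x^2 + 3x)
This is an ∞/∞ indeterminate form.

Apply L'Hôpital's rule: differentiate numerator and denominator separately.
  f(x) = 3·x^2   ⇒   f'(x) = 6·x
  g(x) = x^2 + 3·x   ⇒   g'(x) = 2·x + 3
  lim(x→∞) f'(x)/g'(x) = lim(x→∞) (6·x)/(2·x + 3)
  = 3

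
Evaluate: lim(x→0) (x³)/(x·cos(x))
This is a 0/0 indeterminate form.

Apply L'Hôpital's rule: differentiate numerator and denominator separately.
  f(x) = x^3   ⇒   f'(x) = 3·x^2
  g(x) = x·cos(x)   ⇒   g'(x) = -x·sin(x) + cos(x)
  lim(x→0) f'(x)/g'(x) = lim(x→0) (3·x^2)/(-x·sin(x) + cos(x))
  = 0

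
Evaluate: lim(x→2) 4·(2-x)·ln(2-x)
This is a 0·∞ indeterminate form.

Rewrite 0·∞ as a quotient (0/0 or ∞/∞ form), then apply L'Hôpital's rule:
  lim(x→2) 4·(2-x)·ln(2-x) = 0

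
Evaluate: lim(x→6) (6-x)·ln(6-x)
This is a 0·∞ indeterminate form.

Rewrite 0·∞ as a quotient (0/0 or ∞/∞ form), then apply L'Hôpital's rule:
  lim(x→6) (6-x)·ln(6-x) = 0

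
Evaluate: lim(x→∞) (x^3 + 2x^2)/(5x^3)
This is an ∞/∞ indeterminate form.

Apply L'Hôpital's rule: differentiate numerator and denominator separately.
  f(x) = x^3 + 2·x^2   ⇒   f'(x) = 3·x^2 + 4·x
  g(x) = 5·x^3   ⇒   g'(x) = 15·x^2
  lim(x→∞) f'(x)/g'(x) = lim(x→∞) (3·x^2 + 4·x)/(15·x^2)
  = 1/5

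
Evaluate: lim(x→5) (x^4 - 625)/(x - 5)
This is a standard limit.

Factor or rationalize the expression:
  lim(x→5) (x^4 - 625)/(x - 5) = 500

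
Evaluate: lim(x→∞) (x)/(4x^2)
This is an ∞/∞ indeterminate form.

Apply L'Hôpital's rule: differentiate numerator and denominator separately.
  f(x) = x   ⇒   f'(x) = 1
  g(x) = 4·x^2   ⇒   g'(x) = 8·x
  lim(x→∞) f'(x)/g'(x) = lim(x→∞) (1)/(8·x)
  = 0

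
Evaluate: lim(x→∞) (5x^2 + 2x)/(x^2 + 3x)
This is an ∞/∞ indeterminate form.

Apply L'Hôpital's rule: differentiate numerator and denominator separately.
  f(x) = 5·x^2 + 2·x   ⇒   f'(x) = 10·x + 2
  g(x) = x^2 + 3·x   ⇒   g'(x) = 2·x + 3
  lim(x→∞) f'(x)/g'(x) = lim(x→∞) (10·x + 2)/(2·x + 3)
  = 5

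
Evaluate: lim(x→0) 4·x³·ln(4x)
This is a 0·∞ indeterminate form.

Rewrite 0·∞ as a quotient (0/0 or ∞/∞ form), then apply L'Hôpital's rule:
  lim(x→0) 4·x³·ln(4x) = 0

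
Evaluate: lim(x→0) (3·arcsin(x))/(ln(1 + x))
This is a 0/0 indeterminate form.

Apply L'Hôpital's rule: differentiate numerator and denominator separately.
  f(x) = 3·asin(x)   ⇒   f'(x) = 3/sqrt(1 - x^2)
  g(x) = ln(x + 1)   ⇒   g'(x) = 1/(x + 1)
  lim(x→0) f'(x)/g'(x) = lim(x→0) (3/sqrt(1 - x^2))/(1/(x + 1))
  = 3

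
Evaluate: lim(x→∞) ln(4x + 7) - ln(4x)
This is an ∞-∞ indeterminate form.

Combine fractions or rationalize to convert ∞-∞ to 0/0 form:
  lim(x→∞) ln(4x + 7) - ln(4x) = 0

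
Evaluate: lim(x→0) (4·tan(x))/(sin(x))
This is a 0/0 indeterminate form.

Apply L'Hôpital's rule: differentiate numerator and denominator separately.
  f(x) = 4·tan(x)   ⇒   f'(x) = 4·tan(x)^2 + 4
  g(x) = sin(x)   ⇒   g'(x) = cos(x)
  lim(x→0) f'(x)/g'(x) = lim(x→0) (4·tan(x)^2 + 4)/(cos(x))
  = 4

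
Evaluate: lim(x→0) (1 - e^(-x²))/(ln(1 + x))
This is a 0/0 indeterminate form.

Apply L'Hôpital's rule: differentiate numerator and denominator separately.
  f(x) = 1 - e^(-x^2)   ⇒   f'(x) = 2·x·e^(-x^2)
  g(x) = ln(x + 1)   ⇒   g'(x) = 1/(x + 1)
  lim(x→0) f'(x)/g'(x) = lim(x→0) (2·x·e^(-x^2))/(1/(x + 1))
  = 0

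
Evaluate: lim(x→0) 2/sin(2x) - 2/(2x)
This is an ∞-∞ indeterminate form.

Combine fractions or rationalize to convert ∞-∞ to 0/0 form:
  lim(x→0) 2/sin(2x) - 2/(2x) = 0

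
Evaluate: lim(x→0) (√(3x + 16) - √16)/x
This is a standard limit.

Factor or rationalize the expression:
  lim(x→0) (√(3x + 16) - √16)/x = 3/8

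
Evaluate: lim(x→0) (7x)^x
This is an exponential indeterminate form.

For exponential indeterminate forms, take the natural log:
  Let L = lim(x→0) (7x)^x
  Then ln(L) = lim(x→0) [exponent × ln(base)]
  Evaluate using L'Hôpital or standard limits, then exponentiate.
  L = 1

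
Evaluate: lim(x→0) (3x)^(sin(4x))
This is an exponential indeterminate form.

For exponential indeterminate forms, take the natural log:
  Let L = lim(x→0) (3x)^(sin(4x))
  Then ln(L) = lim(x→0) [exponent × ln(base)]
  Evaluate using L'Hôpital or standard limits, then exponentiate.
  L = 1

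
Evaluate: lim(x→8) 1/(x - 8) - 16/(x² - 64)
This is an ∞-∞ indeterminate form.

Combine fractions or rationalize to convert ∞-∞ to 0/0 form:
  lim(x→8) 1/(x - 8) - 16/(x² - 64) = 1/16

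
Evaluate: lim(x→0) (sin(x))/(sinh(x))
This is a 0/0 indeterminate form.

Apply L'Hôpital's rule: differentiate numerator and denominator separately.
  f(x) = sin(x)   ⇒   f'(x) = cos(x)
  g(x) = sinh(x)   ⇒   g'(x) = cosh(x)
  lim(x→0) f'(x)/g'(x) = lim(x→0) (cos(x))/(cosh(x))
  = 1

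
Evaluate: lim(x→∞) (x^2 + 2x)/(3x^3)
This is an ∞/∞ indeterminate form.

Apply L'Hôpital's rule: differentiate numerator and denominator separately.
  f(x) = x^2 + 2·x   ⇒   f'(x) = 2·x + 2
  g(x) = 3·x^3   ⇒   g'(x) = 9·x^2
  lim(x→∞) f'(x)/g'(x) = lim(x→∞) (2·x + 2)/(9·x^2)
  = 0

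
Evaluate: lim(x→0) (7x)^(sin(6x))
This is an exponential indeterminate form.

For exponential indeterminate forms, take the natural log:
  Let L = lim(x→0) (7x)^(sin(6x))
  Then ln(L) = lim(x→0) [exponent × ln(base)]
  Evaluate using L'Hôpital or standard limits, then exponentiate.
  L = 1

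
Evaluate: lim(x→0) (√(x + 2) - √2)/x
This is a standard limit.

Factor or rationalize the expression:
  lim(x→0) (√(x + 2) - √2)/x = sqrt(2)/4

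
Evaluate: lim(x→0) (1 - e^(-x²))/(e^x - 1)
This is a 0/0 indeterminate form.

Apply L'Hôpital's rule: differentiate numerator and denominator separately.
  f(x) = 1 - e^(-x^2)   ⇒   f'(x) = 2·x·e^(-x^2)
  g(x) = e^(x) - 1   ⇒   g'(x) = e^(x)
  lim(x→0) f'(x)/g'(x) = lim(x→0) (2·x·e^(-x^2))/(e^(x))
  = 0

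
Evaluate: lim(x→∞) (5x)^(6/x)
This is an exponential indeterminate form.

For exponential indeterminate forms, take the natural log:
  Let L = lim(x→∞) (5x)^(6/x)
  Then ln(L) = lim(x→∞) [exponent × ln(base)]
  Evaluate using L'Hôpital or standard limits, then exponentiate.
  L = 1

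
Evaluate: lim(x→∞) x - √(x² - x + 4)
This is an ∞-∞ indeterminate form.

Combine fractions or rationalize to convert ∞-∞ to 0/0 form:
  lim(x→∞) x - √(x² - x + 4) = 1/2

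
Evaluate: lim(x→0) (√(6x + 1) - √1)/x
This is a standard limit.

Factor or rationalize the expression:
  lim(x→0) (√(6x + 1) - √1)/x = 3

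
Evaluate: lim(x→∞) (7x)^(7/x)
This is an exponential indeterminate form.

For exponential indeterminate forms, take the natural log:
  Let L = lim(x→∞) (7x)^(7/x)
  Then ln(L) = lim(x→∞) [exponent × ln(base)]
  Evaluate using L'Hôpital or standard limits, then exponentiate.
  L = 1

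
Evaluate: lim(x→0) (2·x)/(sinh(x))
This is a 0/0 indeterminate form.

Apply L'Hôpital's rule: differentiate numerator and denominator separately.
  f(x) = 2·x   ⇒   f'(x) = 2
  g(x) = sinh(x)   ⇒   g'(x) = cosh(x)
  lim(x→0) f'(x)/g'(x) = lim(x→0) (2)/(cosh(x))
  = 2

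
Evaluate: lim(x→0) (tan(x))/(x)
This is a 0/0 indeterminate form.

Apply L'Hôpital's rule: differentiate numerator and denominator separately.
  f(x) = tan(x)   ⇒   f'(x) = tan(x)^2 + 1
  g(x) = x   ⇒   g'(x) = 1
  lim(x→0) f'(x)/g'(x) = lim(x→0) (tan(x)^2 + 1)/(1)
  = 1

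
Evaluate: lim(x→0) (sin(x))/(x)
This is a 0/0 indeterminate form.

Apply L'Hôpital's rule: differentiate numerator and denominator separately.
  f(x) = sin(x)   ⇒   f'(x) = cos(x)
  g(x) = x   ⇒   g'(x) = 1
  lim(x→0) f'(x)/g'(x) = lim(x→0) (cos(x))/(1)
  = 1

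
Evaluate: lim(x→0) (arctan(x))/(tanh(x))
This is a 0/0 indeterminate form.

Apply L'Hôpital's rule: differentiate numerator and denominator separately.
  f(x) = atan(x)   ⇒   f'(x) = 1/(x^2 + 1)
  g(x) = tanh(x)   ⇒   g'(x) = 1 - tanh(x)^2
  lim(x→0) f'(x)/g'(x) = lim(x→0) (1/(x^2 + 1))/(1 - tanh(x)^2)
  = 1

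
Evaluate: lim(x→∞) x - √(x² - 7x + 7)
This is an ∞-∞ indeterminate form.

Combine fractions or rationalize to convert ∞-∞ to 0/0 form:
  lim(x→∞) x - √(x² - 7x + 7) = 7/2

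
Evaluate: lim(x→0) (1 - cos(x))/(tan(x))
This is a 0/0 indeterminate form.

Apply L'Hôpital's rule: differentiate numerator and denominator separately.
  f(x) = 1 - cos(x)   ⇒   f'(x) = sin(x)
  g(x) = tan(x)   ⇒   g'(x) = tan(x)^2 + 1
  lim(x→0) f'(x)/g'(x) = lim(x→0) (sin(x))/(tan(x)^2 + 1)
  = 0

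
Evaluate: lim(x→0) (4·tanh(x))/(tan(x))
This is a 0/0 indeterminate form.

Apply L'Hôpital's rule: differentiate numerator and denominator separately.
  f(x) = 4·tanh(x)   ⇒   f'(x) = 4 - 4·tanh(x)^2
  g(x) = tan(x)   ⇒   g'(x) = tan(x)^2 + 1
  lim(x→0) f'(x)/g'(x) = lim(x→0) (4 - 4·tanh(x)^2)/(tan(x)^2 + 1)
  = 4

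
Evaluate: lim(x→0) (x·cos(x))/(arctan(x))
This is a 0/0 indeterminate form.

Apply L'Hôpital's rule: differentiate numerator and denominator separately.
  f(x) = x·cos(x)   ⇒   f'(x) = -x·sin(x) + cos(x)
  g(x) = atan(x)   ⇒   g'(x) = 1/(x^2 + 1)
  lim(x→0) f'(x)/g'(x) = lim(x→0) (-x·sin(x) + cos(x))/(1/(x^2 + 1))
  = 1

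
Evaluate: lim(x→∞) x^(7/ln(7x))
This is an exponential indeterminate form.

For exponential indeterminate forms, take the natural log:
  Let L = lim(x→∞) x^(7/ln(7x))
  Then ln(L) = lim(x→∞) [exponent × ln(base)]
  Evaluate using L'Hôpital or standard limits, then exponentiate.
  L = e^(7)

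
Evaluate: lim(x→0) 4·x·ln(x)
This is a 0·∞ indeterminate form.

Rewrite 0·∞ as a quotient (0/0 or ∞/∞ form), then apply L'Hôpital's rule:
  lim(x→0) 4·x·ln(x) = 0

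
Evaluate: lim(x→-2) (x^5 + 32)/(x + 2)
This is a standard limit.

Factor or rationalize the expression:
  lim(x→-2) (x^5 + 32)/(x + 2) = 80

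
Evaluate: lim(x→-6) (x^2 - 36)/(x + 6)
This is a standard limit.

Factor or rationalize the expression:
  lim(x→-6) (x^2 - 36)/(x + 6) = -12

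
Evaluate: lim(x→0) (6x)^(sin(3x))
This is an exponential indeterminate form.

For exponential indeterminate forms, take the natural log:
  Let L = lim(x→0) (6x)^(sin(3x))
  Then ln(L) = lim(x→0) [exponent × ln(base)]
  Evaluate using L'Hôpital or standard limits, then exponentiate.
  L = 1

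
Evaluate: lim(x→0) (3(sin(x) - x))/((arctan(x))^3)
This is a 0/0 indeterminate form.

Apply L'Hôpital's rule: differentiate numerator and denominator separately.
  f(x) = -3·x + 3·sin(x)   ⇒   f'(x) = 3·cos(x) - 3
  g(x) = atan(x)^3   ⇒   g'(x) = 3·atan(x)^2/(x^2 + 1)
  lim(x→0) f'(x)/g'(x) = lim(x→0) (3·cos(x) - 3)/(3·atan(x)^2/(x^2 + 1))
  = -1/2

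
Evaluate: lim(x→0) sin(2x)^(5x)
This is an exponential indeterminate form.

For exponential indeterminate forms, take the natural log:
  Let L = lim(x→0) sin(2x)^(5x)
  Then ln(L) = lim(x→0) [exponent × ln(base)]
  Evaluate using L'Hôpital or standard limits, then exponentiate.
  L = 1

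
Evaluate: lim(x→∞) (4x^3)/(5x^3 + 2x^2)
This is an ∞/∞ indeterminate form.

Apply L'Hôpital's rule: differentiate numerator and denominator separately.
  f(x) = 4·x^3   ⇒   f'(x) = 12·x^2
  g(x) = 5·x^3 + 2·x^2   ⇒   g'(x) = 15·x^2 + 4·x
  lim(x→∞) f'(x)/g'(x) = lim(x→∞) (12·x^2)/(15·x^2 + 4·x)
  = 4/5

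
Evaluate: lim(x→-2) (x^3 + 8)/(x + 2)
This is a standard limit.

Factor or rationalize the expression:
  lim(x→-2) (x^3 + 8)/(x + 2) = 12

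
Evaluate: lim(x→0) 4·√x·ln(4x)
This is a 0·∞ indeterminate form.

Rewrite 0·∞ as a quotient (0/0 or ∞/∞ form), then apply L'Hôpital's rule:
  lim(x→0) 4·√x·ln(4x) = 0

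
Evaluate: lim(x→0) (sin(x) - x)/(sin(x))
This is a 0/0 indeterminate form.

Apply L'Hôpital's rule: differentiate numerator and denominator separately.
  f(x) = -x + sin(x)   ⇒   f'(x) = cos(x) - 1
  g(x) = sin(x)   ⇒   g'(x) = cos(x)
  lim(x→0) f'(x)/g'(x) = lim(x→0) (cos(x) - 1)/(cos(x))
  = 0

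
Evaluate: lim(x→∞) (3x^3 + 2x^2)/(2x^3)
This is an ∞/∞ indeterminate form.

Apply L'Hôpital's rule: differentiate numerator and denominator separately.
  f(x) = 3·x^3 + 2·x^2   ⇒   f'(x) = 9·x^2 + 4·x
  g(x) = 2·x^3   ⇒   g'(x) = 6·x^2
  lim(x→∞) f'(x)/g'(x) = lim(x→∞) (9·x^2 + 4·x)/(6·x^2)
  = 3/2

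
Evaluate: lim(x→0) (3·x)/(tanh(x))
This is a 0/0 indeterminate form.

Apply L'Hôpital's rule: differentiate numerator and denominator separately.
  f(x) = 3·x   ⇒   f'(x) = 3
  g(x) = tanh(x)   ⇒   g'(x) = 1 - tanh(x)^2
  lim(x→0) f'(x)/g'(x) = lim(x→0) (3)/(1 - tanh(x)^2)
  = 3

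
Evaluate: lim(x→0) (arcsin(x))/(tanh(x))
This is a 0/0 indeterminate form.

Apply L'Hôpital's rule: differentiate numerator and denominator separately.
  f(x) = asin(x)   ⇒   f'(x) = 1/sqrt(1 - x^2)
  g(x) = tanh(x)   ⇒   g'(x) = 1 - tanh(x)^2
  lim(x→0) f'(x)/g'(x) = lim(x→0) (1/sqrt(1 - x^2))/(1 - tanh(x)^2)
  = 1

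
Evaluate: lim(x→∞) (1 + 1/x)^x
This is an exponential indeterminate form.

For exponential indeterminate forms, take the natural log:
  Let L = lim(x→∞) (1 + 1/x)^x
  Then ln(L) = lim(x→∞) [exponent × ln(base)]
  Evaluate using L'Hôpital or standard limits, then exponentiate.
  L = e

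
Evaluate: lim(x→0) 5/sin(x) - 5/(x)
This is an ∞-∞ indeterminate form.

Combine fractions or rationalize to convert ∞-∞ to 0/0 form:
  lim(x→0) 5/sin(x) - 5/(x) = 0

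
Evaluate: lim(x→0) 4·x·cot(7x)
This is a 0·∞ indeterminate form.

Rewrite 0·∞ as a quotient (0/0 or ∞/∞ form), then apply L'Hôpital's rule:
  lim(x→0) 4·x·cot(7x) = 4/7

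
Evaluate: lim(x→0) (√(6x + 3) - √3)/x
This is a standard limit.

Factor or rationalize the expression:
  lim(x→0) (√(6x + 3) - √3)/x = sqrt(3)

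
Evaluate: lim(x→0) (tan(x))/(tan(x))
This is a 0/0 indeterminate form.

Apply L'Hôpital's rule: differentiate numerator and denominator separately.
  f(x) = tan(x)   ⇒   f'(x) = tan(x)^2 + 1
  g(x) = tan(x)   ⇒   g'(x) = tan(x)^2 + 1
  lim(x→0) f'(x)/g'(x) = lim(x→0) (tan(x)^2 + 1)/(tan(x)^2 + 1)
  = 1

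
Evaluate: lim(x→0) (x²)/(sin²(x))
This is a 0/0 indeterminate form.

Apply L'Hôpital's rule: differentiate numerator and denominator separately.
  f(x) = x^2   ⇒   f'(x) = 2·x
  g(x) = sin(x)^2   ⇒   g'(x) = 2·sin(x)·cos(x)
  lim(x→0) f'(x)/g'(x) = lim(x→0) (2·x)/(2·sin(x)·cos(x))
  = 1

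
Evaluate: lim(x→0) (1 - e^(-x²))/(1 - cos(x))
This is a 0/0 indeterminate form.

Apply L'Hôpital's rule: differentiate numerator and denominator separately.
  f(x) = 1 - e^(-x^2)   ⇒   f'(x) = 2·x·e^(-x^2)
  g(x) = 1 - cos(x)   ⇒   g'(x) = sin(x)
  lim(x→0) f'(x)/g'(x) = lim(x→0) (2·x·e^(-x^2))/(sin(x))
  = 2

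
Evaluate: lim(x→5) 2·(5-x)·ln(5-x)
This is a 0·∞ indeterminate form.

Rewrite 0·∞ as a quotient (0/0 or ∞/∞ form), then apply L'Hôpital's rule:
  lim(x→5) 2·(5-x)·ln(5-x) = 0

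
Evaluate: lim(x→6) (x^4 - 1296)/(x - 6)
This is a standard limit.

Factor or rationalize the expression:
  lim(x→6) (x^4 - 1296)/(x - 6) = 864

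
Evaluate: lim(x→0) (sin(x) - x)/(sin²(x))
This is a 0/0 indeterminate form.

Apply L'Hôpital's rule: differentiate numerator and denominator separately.
  f(x) = -x + sin(x)   ⇒   f'(x) = cos(x) - 1
  g(x) = sin(x)^2   ⇒   g'(x) = 2·sin(x)·cos(x)
  lim(x→0) f'(x)/g'(x) = lim(x→0) (cos(x) - 1)/(2·sin(x)·cos(x))
  = 0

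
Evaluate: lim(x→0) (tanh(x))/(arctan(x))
This is a 0/0 indeterminate form.

Apply L'Hôpital's rule: differentiate numerator and denominator separately.
  f(x) = tanh(x)   ⇒   f'(x) = 1 - tanh(x)^2
  g(x) = atan(x)   ⇒   g'(x) = 1/(x^2 + 1)
  lim(x→0) f'(x)/g'(x) = lim(x→0) (1 - tanh(x)^2)/(1/(x^2 + 1))
  = 1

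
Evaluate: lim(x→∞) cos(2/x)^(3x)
This is an exponential indeterminate form.

For exponential indeterminate forms, take the natural log:
  Let L = lim(x→∞) cos(2/x)^(3x)
  Then ln(L) = lim(x→∞) [exponent × ln(base)]
  Evaluate using L'Hôpital or standard limits, then exponentiate.
  L = 1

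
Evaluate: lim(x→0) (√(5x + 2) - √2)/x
This is a standard limit.

Factor or rationalize the expression:
  lim(x→0) (√(5x + 2) - √2)/x = 5·sqrt(2)/4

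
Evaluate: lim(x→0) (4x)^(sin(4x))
This is an exponential indeterminate form.

For exponential indeterminate forms, take the natural log:
  Let L = lim(x→0) (4x)^(sin(4x))
  Then ln(L) = lim(x→0) [exponent × ln(base)]
  Evaluate using L'Hôpital or standard limits, then exponentiate.
  L = 1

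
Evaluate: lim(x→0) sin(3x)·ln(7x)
This is a 0·∞ indeterminate form.

Rewrite 0·∞ as a quotient (0/0 or ∞/∞ form), then apply L'Hôpital's rule:
  lim(x→0) sin(3x)·ln(7x) = 0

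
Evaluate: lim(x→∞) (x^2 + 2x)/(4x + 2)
This is an ∞/∞ indeterminate form.

Apply L'Hôpital's rule: differentiate numerator and denominator separately.
  f(x) = x^2 + 2·x   ⇒   f'(x) = 2·x + 2
  g(x) = 4·x + 2   ⇒   g'(x) = 4
  lim(x→∞) f'(x)/g'(x) = lim(x→∞) (2·x + 2)/(4)
  = ∞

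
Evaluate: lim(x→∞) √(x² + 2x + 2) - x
This is an ∞-∞ indeterminate form.

Combine fractions or rationalize to convert ∞-∞ to 0/0 form:
  lim(x→∞) √(x² + 2x + 2) - x = 1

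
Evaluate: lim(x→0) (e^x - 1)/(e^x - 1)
This is a 0/0 indeterminate form.

Apply L'Hôpital's rule: differentiate numerator and denominator separately.
  f(x) = e^(x) - 1   ⇒   f'(x) = e^(x)
  g(x) = e^(x) - 1   ⇒   g'(x) = e^(x)
  lim(x→0) f'(x)/g'(x) = lim(x→0) (e^(x))/(e^(x))
  = 1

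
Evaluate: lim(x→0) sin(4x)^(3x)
This is an exponential indeterminate form.

For exponential indeterminate forms, take the natural log:
  Let L = lim(x→0) sin(4x)^(3x)
  Then ln(L) = lim(x→0) [exponent × ln(base)]
  Evaluate using L'Hôpital or standard limits, then exponentiate.
  L = 1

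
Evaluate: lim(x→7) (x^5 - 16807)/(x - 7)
This is a standard limit.

Factor or rationalize the expression:
  lim(x→7) (x^5 - 16807)/(x - 7) = 12005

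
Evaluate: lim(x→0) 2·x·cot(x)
This is a 0·∞ indeterminate form.

Rewrite 0·∞ as a quotient (0/0 or ∞/∞ form), then apply L'Hôpital's rule:
  lim(x→0) 2·x·cot(x) = 2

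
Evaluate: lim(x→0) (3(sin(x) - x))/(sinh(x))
This is a 0/0 indeterminate form.

Apply L'Hôpital's rule: differentiate numerator and denominator separately.
  f(x) = -3·x + 3·sin(x)   ⇒   f'(x) = 3·cos(x) - 3
  g(x) = sinh(x)   ⇒   g'(x) = cosh(x)
  lim(x→0) f'(x)/g'(x) = lim(x→0) (3·cos(x) - 3)/(cosh(x))
  = 0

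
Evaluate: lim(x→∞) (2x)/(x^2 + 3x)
This is an ∞/∞ indeterminate form.

Apply L'Hôpital's rule: differentiate numerator and denominator separately.
  f(x) = 2·x   ⇒   f'(x) = 2
  g(x) = x^2 + 3·x   ⇒   g'(x) = 2·x + 3
  lim(x→∞) f'(x)/g'(x) = lim(x→∞) (2)/(2·x + 3)
  = 0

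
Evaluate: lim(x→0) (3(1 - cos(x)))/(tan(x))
This is a 0/0 indeterminate form.

Apply L'Hôpital's rule: differentiate numerator and denominator separately.
  f(x) = 3 - 3·cos(x)   ⇒   f'(x) = 3·sin(x)
  g(x) = tan(x)   ⇒   g'(x) = tan(x)^2 + 1
  lim(x→0) f'(x)/g'(x) = lim(x→0) (3·sin(x))/(tan(x)^2 + 1)
  = 0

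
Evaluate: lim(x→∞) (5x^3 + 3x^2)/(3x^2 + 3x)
This is an ∞/∞ indeterminate form.

Apply L'Hôpital's rule: differentiate numerator and denominator separately.
  f(x) = 5·x^3 + 3·x^2   ⇒   f'(x) = 15·x^2 + 6·x
  g(x) = 3·x^2 + 3·x   ⇒   g'(x) = 6·x + 3
  lim(x→∞) f'(x)/g'(x) = lim(x→∞) (15·x^2 + 6·x)/(6·x + 3)
  = ∞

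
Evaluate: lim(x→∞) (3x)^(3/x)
This is an exponential indeterminate form.

For exponential indeterminate forms, take the natural log:
  Let L = lim(x→∞) (3x)^(3/x)
  Then ln(L) = lim(x→∞) [exponent × ln(base)]
  Evaluate using L'Hôpital or standard limits, then exponentiate.
  L = 1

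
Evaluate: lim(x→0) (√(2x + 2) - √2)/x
This is a standard limit.

Factor or rationalize the expression:
  lim(x→0) (√(2x + 2) - √2)/x = sqrt(2)/2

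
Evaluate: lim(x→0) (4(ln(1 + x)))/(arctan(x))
This is a 0/0 indeterminate form.

Apply L'Hôpital's rule: differentiate numerator and denominator separately.
  f(x) = 4·ln(x + 1)   ⇒   f'(x) = 4/(x + 1)
  g(x) = atan(x)   ⇒   g'(x) = 1/(x^2 + 1)
  lim(x→0) f'(x)/g'(x) = lim(x→0) (4/(x + 1))/(1/(x^2 + 1))
  = 4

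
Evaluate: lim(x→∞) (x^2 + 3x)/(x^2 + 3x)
This is an ∞/∞ indeterminate form.

Apply L'Hôpital's rule: differentiate numerator and denominator separately.
  f(x) = x^2 + 3·x   ⇒   f'(x) = 2·x + 3
  g(x) = x^2 + 3·x   ⇒   g'(x) = 2·x + 3
  lim(x→∞) f'(x)/g'(x) = lim(x→∞) (2·x + 3)/(2·x + 3)
  = 1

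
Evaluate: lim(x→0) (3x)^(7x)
This is an exponential indeterminate form.

For exponential indeterminate forms, take the natural log:
  Let L = lim(x→0) (3x)^(7x)
  Then ln(L) = lim(x→0) [exponent × ln(base)]
  Evaluate using L'Hôpital or standard limits, then exponentiate.
  L = 1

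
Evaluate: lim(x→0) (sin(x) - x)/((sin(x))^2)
This is a 0/0 indeterminate form.

Apply L'Hôpital's rule: differentiate numerator and denominator separately.
  f(x) = -x + sin(x)   ⇒   f'(x) = cos(x) - 1
  g(x) = sin(x)^2   ⇒   g'(x) = 2·sin(x)·cos(x)
  lim(x→0) f'(x)/g'(x) = lim(x→0) (cos(x) - 1)/(2·sin(x)·cos(x))
  = 0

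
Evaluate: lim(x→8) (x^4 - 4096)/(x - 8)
This is a standard limit.

Factor or rationalize the expression:
  lim(x→8) (x^4 - 4096)/(x - 8) = 2048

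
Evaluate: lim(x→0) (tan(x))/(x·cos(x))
This is a 0/0 indeterminate form.

Apply L'Hôpital's rule: differentiate numerator and denominator separately.
  f(x) = tan(x)   ⇒   f'(x) = tan(x)^2 + 1
  g(x) = x·cos(x)   ⇒   g'(x) = -x·sin(x) + cos(x)
  lim(x→0) f'(x)/g'(x) = lim(x→0) (tan(x)^2 + 1)/(-x·sin(x) + cos(x))
  = 1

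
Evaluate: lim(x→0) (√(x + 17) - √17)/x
This is a standard limit.

Factor or rationalize the expression:
  lim(x→0) (√(x + 17) - √17)/x = sqrt(17)/34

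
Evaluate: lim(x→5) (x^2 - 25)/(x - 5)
This is a standard limit.

Factor or rationalize the expression:
  lim(x→5) (x^2 - 25)/(x - 5) = 10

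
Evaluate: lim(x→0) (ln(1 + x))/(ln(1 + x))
This is a 0/0 indeterminate form.

Apply L'Hôpital's rule: differentiate numerator and denominator separately.
  f(x) = ln(x + 1)   ⇒   f'(x) = 1/(x + 1)
  g(x) = ln(x + 1)   ⇒   g'(x) = 1/(x + 1)
  lim(x→0) f'(x)/g'(x) = lim(x→0) (1/(x + 1))/(1/(x + 1))
  = 1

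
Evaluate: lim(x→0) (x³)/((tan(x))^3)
This is a 0/0 indeterminate form.

Apply L'Hôpital's rule: differentiate numerator and denominator separately.
  f(x) = x^3   ⇒   f'(x) = 3·x^2
  g(x) = tan(x)^3   ⇒   g'(x) = (3·tan(x)^2 + 3)·tan(x)^2
  lim(x→0) f'(x)/g'(x) = lim(x→0) (3·x^2)/((3·tan(x)^2 + 3)·tan(x)^2)
  = 1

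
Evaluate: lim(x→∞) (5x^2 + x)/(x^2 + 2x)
This is an ∞/∞ indeterminate form.

Apply L'Hôpital's rule: differentiate numerator and denominator separately.
  f(x) = 5·x^2 + x   ⇒   f'(x) = 10·x + 1
  g(x) = x^2 + 2·x   ⇒   g'(x) = 2·x + 2
  lim(x→∞) f'(x)/g'(x) = lim(x→∞) (10·x + 1)/(2·x + 2)
  = 5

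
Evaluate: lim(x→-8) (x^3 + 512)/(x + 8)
This is a standard limit.

Factor or rationalize the expression:
  lim(x→-8) (x^3 + 512)/(x + 8) = 192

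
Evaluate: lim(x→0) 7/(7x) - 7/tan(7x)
This is an ∞-∞ indeterminate form.

Combine fractions or rationalize to convert ∞-∞ to 0/0 form:
  lim(x→0) 7/(7x) - 7/tan(7x) = 0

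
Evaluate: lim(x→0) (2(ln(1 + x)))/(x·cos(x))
This is a 0/0 indeterminate form.

Apply L'Hôpital's rule: differentiate numerator and denominator separately.
  f(x) = 2·ln(x + 1)   ⇒   f'(x) = 2/(x + 1)
  g(x) = x·cos(x)   ⇒   g'(x) = -x·sin(x) + cos(x)
  lim(x→0) f'(x)/g'(x) = lim(x→0) (2/(x + 1))/(-x·sin(x) + cos(x))
  = 2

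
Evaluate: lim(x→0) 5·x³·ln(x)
This is a 0·∞ indeterminate form.

Rewrite 0·∞ as a quotient (0/0 or ∞/∞ form), then apply L'Hôpital's rule:
  lim(x→0) 5·x³·ln(x) = 0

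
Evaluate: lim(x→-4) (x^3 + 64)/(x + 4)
This is a standard limit.

Factor or rationalize the expression:
  lim(x→-4) (x^3 + 64)/(x + 4) = 48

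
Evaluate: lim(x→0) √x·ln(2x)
This is a 0·∞ indeterminate form.

Rewrite 0·∞ as a quotient (0/0 or ∞/∞ form), then apply L'Hôpital's rule:
  lim(x→0) √x·ln(2x) = 0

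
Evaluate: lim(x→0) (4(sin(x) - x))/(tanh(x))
This is a 0/0 indeterminate form.

Apply L'Hôpital's rule: differentiate numerator and denominator separately.
  f(x) = -4·x + 4·sin(x)   ⇒   f'(x) = 4·cos(x) - 4
  g(x) = tanh(x)   ⇒   g'(x) = 1 - tanh(x)^2
  lim(x→0) f'(x)/g'(x) = lim(x→0) (4·cos(x) - 4)/(1 - tanh(x)^2)
  = 0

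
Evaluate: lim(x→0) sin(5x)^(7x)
This is an exponential indeterminate form.

For exponential indeterminate forms, take the natural log:
  Let L = lim(x→0) sin(5x)^(7x)
  Then ln(L) = lim(x→0) [exponent × ln(base)]
  Evaluate using L'Hôpital or standard limits, then exponentiate.
  L = 1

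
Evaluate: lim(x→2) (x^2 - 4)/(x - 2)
This is a standard limit.

Factor or rationalize the expression:
  lim(x→2) (x^2 - 4)/(x - 2) = 4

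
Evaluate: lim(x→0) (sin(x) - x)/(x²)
This is a 0/0 indeterminate form.

Apply L'Hôpital's rule: differentiate numerator and denominator separately.
  f(x) = -x + sin(x)   ⇒   f'(x) = cos(x) - 1
  g(x) = x^2   ⇒   g'(x) = 2·x
  lim(x→0) f'(x)/g'(x) = lim(x→0) (cos(x) - 1)/(2·x)
  = 0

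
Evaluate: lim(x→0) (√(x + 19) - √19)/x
This is a standard limit.

Factor or rationalize the expression:
  lim(x→0) (√(x + 19) - √19)/x = sqrt(19)/38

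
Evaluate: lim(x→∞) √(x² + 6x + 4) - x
This is an ∞-∞ indeterminate form.

Combine fractions or rationalize to convert ∞-∞ to 0/0 form:
  lim(x→∞) √(x² + 6x + 4) - x = 3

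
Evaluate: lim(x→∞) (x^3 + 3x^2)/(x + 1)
This is an ∞/∞ indeterminate form.

Apply L'Hôpital's rule: differentiate numerator and denominator separately.
  f(x) = x^3 + 3·x^2   ⇒   f'(x) = 3·x^2 + 6·x
  g(x) = x + 1   ⇒   g'(x) = 1
  lim(x→∞) f'(x)/g'(x) = lim(x→∞) (3·x^2 + 6·x)/(1)
  = ∞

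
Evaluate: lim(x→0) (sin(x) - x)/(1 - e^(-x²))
This is a 0/0 indeterminate form.

Apply L'Hôpital's rule: differentiate numerator and denominator separately.
  f(x) = -x + sin(x)   ⇒   f'(x) = cos(x) - 1
  g(x) = 1 - e^(-x^2)   ⇒   g'(x) = 2·x·e^(-x^2)
  lim(x→0) f'(x)/g'(x) = lim(x→0) (cos(x) - 1)/(2·x·e^(-x^2))
  = 0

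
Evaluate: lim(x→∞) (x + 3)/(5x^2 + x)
This is an ∞/∞ indeterminate form.

Apply L'Hôpital's rule: differentiate numerator and denominator separately.
  f(x) = x + 3   ⇒   f'(x) = 1
  g(x) = 5·x^2 + x   ⇒   g'(x) = 10·x + 1
  lim(x→∞) f'(x)/g'(x) = lim(x→∞) (1)/(10·x + 1)
  = 0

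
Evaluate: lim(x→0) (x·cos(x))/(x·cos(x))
This is a 0/0 indeterminate form.

Apply L'Hôpital's rule: differentiate numerator and denominator separately.
  f(x) = x·cos(x)   ⇒   f'(x) = -x·sin(x) + cos(x)
  g(x) = x·cos(x)   ⇒   g'(x) = -x·sin(x) + cos(x)
  lim(x→0) f'(x)/g'(x) = lim(x→0) (-x·sin(x) + cos(x))/(-x·sin(x) + cos(x))
  = 1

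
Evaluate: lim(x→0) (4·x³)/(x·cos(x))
This is a 0/0 indeterminate form.

Apply L'Hôpital's rule: differentiate numerator and denominator separately.
  f(x) = 4·x^3   ⇒   f'(x) = 12·x^2
  g(x) = x·cos(x)   ⇒   g'(x) = -x·sin(x) + cos(x)
  lim(x→0) f'(x)/g'(x) = lim(x→0) (12·x^2)/(-x·sin(x) + cos(x))
  = 0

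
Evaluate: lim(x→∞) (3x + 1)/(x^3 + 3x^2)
This is an ∞/∞ indeterminate form.

Apply L'Hôpital's rule: differentiate numerator and denominator separately.
  f(x) = 3·x + 1   ⇒   f'(x) = 3
  g(x) = x^3 + 3·x^2   ⇒   g'(x) = 3·x^2 + 6·x
  lim(x→∞) f'(x)/g'(x) = lim(x→∞) (3)/(3·x^2 + 6·x)
  = 0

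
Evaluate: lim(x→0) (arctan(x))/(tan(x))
This is a 0/0 indeterminate form.

Apply L'Hôpital's rule: differentiate numerator and denominator separately.
  f(x) = atan(x)   ⇒   f'(x) = 1/(x^2 + 1)
  g(x) = tan(x)   ⇒   g'(x) = tan(x)^2 + 1
  lim(x→0) f'(x)/g'(x) = lim(x→0) (1/(x^2 + 1))/(tan(x)^2 + 1)
  = 1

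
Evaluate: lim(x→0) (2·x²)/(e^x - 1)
This is a 0/0 indeterminate form.

Apply L'Hôpital's rule: differentiate numerator and denominator separately.
  f(x) = 2·x^2   ⇒   f'(x) = 4·x
  g(x) = e^(x) - 1   ⇒   g'(x) = e^(x)
  lim(x→0) f'(x)/g'(x) = lim(x→0) (4·x)/(e^(x))
  = 0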